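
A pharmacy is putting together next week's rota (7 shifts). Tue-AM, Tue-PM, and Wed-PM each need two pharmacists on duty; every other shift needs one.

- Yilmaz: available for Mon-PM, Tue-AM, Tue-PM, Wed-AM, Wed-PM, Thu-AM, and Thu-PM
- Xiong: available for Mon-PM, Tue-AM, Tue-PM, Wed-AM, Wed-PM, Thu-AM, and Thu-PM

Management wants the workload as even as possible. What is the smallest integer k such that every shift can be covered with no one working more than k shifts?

With 2 pharmacists and 10 worker-slots to fill, someone must work at least ⌈10/2⌉ = 5 shifts, so k ≥ 5.
k = 5 works: Mon-PM→Yilmaz, Tue-AM→Yilmaz+Xiong, Tue-PM→Yilmaz+Xiong, Wed-AM→Yilmaz, Wed-PM→Yilmaz+Xiong, Thu-AM→Xiong, Thu-PM→Xiong.
Loads: Yilmaz 5, Xiong 5 — all ≤ 5.

5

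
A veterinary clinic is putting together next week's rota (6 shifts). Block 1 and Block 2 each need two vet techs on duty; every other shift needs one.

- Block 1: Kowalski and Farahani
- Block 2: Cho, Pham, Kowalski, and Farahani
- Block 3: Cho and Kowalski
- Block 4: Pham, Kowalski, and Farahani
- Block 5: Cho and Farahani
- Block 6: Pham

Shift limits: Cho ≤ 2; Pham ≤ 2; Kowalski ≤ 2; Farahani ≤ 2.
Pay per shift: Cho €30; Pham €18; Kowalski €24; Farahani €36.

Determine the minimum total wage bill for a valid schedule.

Block 1 can only be covered by Kowalski and Farahani, so that assignment is forced.
Block 6 can only be covered by Pham, so that assignment is forced.
Picking the cheapest available vet tech for each shift independently would cost €192, but that ignores the shift limits.
An optimal schedule: Block 1→Kowalski+Farahani, Block 2→Kowalski+Farahani, Block 3→Cho, Block 4→Pham, Block 5→Cho, Block 6→Pham.
Total: 24 + 36 + 24 + 36 + 30 + 18 + 30 + 18 = €216.

€216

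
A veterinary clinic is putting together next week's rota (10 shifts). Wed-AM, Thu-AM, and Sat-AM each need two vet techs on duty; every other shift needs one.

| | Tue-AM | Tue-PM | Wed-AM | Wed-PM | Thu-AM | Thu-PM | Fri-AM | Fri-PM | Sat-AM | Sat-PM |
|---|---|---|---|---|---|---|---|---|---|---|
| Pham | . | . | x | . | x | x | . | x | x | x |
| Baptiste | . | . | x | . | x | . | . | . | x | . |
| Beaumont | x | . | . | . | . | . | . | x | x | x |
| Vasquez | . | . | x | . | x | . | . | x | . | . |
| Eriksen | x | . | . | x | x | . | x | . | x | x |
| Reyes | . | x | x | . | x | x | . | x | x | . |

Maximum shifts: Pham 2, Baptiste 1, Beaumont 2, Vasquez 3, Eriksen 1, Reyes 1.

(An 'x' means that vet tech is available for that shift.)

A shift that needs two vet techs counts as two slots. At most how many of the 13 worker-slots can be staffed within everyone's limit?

Total capacity across all vet techs is 2+1+2+3+1+1 = 10, and 13 slots are needed, so at most 10 can be filled.
An assignment achieving 10: Tue-AM→Beaumont, Tue-PM→Reyes, Wed-AM→Baptiste+Vasquez, Wed-PM→Eriksen, Thu-AM→Vasquez, Thu-PM→Pham, Fri-PM→Vasquez, Sat-AM→Beaumont, Sat-PM→Pham.
Loads: Pham 2/2, Baptiste 1/1, Beaumont 2/2, Vasquez 3/3, Eriksen 1/1, Reyes 1/1.

10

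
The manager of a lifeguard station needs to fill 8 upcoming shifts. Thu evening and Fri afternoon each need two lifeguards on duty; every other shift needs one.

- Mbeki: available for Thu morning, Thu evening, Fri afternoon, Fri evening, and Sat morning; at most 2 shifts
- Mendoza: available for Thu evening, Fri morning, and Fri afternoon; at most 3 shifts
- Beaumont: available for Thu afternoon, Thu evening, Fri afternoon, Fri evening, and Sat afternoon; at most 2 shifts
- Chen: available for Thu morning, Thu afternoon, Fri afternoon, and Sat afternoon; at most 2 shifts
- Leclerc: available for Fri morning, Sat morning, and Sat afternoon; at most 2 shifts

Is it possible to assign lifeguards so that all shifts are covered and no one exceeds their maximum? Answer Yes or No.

One valid schedule: Thu morning→Mbeki, Thu afternoon→Beaumont, Thu evening→Mendoza+Beaumont, Fri morning→Mendoza, Fri afternoon→Mendoza+Chen, Fri evening→Mbeki, Sat morning→Leclerc, Sat afternoon→Chen.
Loads: Mbeki 2/2, Mendoza 3/3, Beaumont 2/2, Chen 2/2, Leclerc 1/2 — all within limits.

Yes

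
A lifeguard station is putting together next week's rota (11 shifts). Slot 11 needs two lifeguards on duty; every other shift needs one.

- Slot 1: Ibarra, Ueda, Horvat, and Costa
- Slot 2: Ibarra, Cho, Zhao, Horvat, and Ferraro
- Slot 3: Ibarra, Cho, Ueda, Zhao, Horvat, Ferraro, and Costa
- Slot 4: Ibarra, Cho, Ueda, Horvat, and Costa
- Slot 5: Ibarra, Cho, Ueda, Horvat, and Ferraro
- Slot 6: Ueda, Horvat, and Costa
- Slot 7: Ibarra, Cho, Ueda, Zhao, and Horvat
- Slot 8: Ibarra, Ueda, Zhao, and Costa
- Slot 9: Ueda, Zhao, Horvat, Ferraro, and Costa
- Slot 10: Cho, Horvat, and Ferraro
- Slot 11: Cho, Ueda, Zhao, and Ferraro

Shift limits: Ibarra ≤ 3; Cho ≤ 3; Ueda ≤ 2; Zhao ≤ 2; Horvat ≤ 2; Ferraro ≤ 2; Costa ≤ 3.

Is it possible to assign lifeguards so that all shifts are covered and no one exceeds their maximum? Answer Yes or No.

Yes

One valid schedule: Slot 1→Ibarra, Slot 2→Ibarra, Slot 3→Horvat, Slot 4→Cho, Slot 5→Cho, Slot 6→Ueda, Slot 7→Ueda, Slot 8→Ibarra, Slot 9→Zhao, Slot 10→Cho, Slot 11→Zhao+Ferraro.
Loads: Ibarra 3/3, Cho 3/3, Ueda 2/2, Zhao 2/2, Horvat 1/2, Ferraro 1/2, Costa 0/3 — all within limits.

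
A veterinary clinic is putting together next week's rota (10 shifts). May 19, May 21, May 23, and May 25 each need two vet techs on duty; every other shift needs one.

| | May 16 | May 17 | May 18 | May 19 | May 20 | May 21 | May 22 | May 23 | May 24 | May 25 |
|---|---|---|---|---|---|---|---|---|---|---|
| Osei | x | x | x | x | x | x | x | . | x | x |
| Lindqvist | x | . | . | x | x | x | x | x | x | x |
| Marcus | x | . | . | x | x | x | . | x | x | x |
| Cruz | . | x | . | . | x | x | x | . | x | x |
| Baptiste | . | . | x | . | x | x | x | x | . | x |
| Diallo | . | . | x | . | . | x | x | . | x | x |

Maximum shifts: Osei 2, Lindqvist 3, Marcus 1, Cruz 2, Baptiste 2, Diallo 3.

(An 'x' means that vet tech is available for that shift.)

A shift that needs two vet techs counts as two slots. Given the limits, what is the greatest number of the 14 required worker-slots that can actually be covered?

Total capacity across all vet techs is 2+3+1+2+2+3 = 13, and 14 slots are needed, so at most 13 can be filled.
An assignment achieving 13: May 16→Osei, May 17→Osei, May 18→Baptiste, May 19→Lindqvist+Marcus, May 20→Lindqvist, May 21→Cruz+Diallo, May 22→Cruz, May 23→Lindqvist+Baptiste, May 24→Diallo, May 25→Diallo.
Loads: Osei 2/2, Lindqvist 3/3, Marcus 1/1, Cruz 2/2, Baptiste 2/2, Diallo 3/3.

13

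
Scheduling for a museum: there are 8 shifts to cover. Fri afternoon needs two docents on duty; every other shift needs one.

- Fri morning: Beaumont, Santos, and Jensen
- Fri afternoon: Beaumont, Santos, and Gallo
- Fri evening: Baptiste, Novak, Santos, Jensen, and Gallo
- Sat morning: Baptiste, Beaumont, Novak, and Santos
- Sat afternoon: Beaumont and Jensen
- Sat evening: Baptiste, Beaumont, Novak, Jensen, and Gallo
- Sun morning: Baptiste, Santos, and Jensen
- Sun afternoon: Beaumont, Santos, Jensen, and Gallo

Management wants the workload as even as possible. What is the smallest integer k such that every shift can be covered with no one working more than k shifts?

With 6 docents and 9 worker-slots to fill, someone must work at least ⌈9/6⌉ = 2 shifts, so k ≥ 2.
k = 2 works: Fri morning→Beaumont, Fri afternoon→Santos+Gallo, Fri evening→Novak, Sat morning→Baptiste, Sat afternoon→Beaumont, Sat evening→Novak, Sun morning→Baptiste, Sun afternoon→Santos.
Loads: Baptiste 2, Beaumont 2, Novak 2, Santos 2, Jensen 0, Gallo 1 — all ≤ 2.

2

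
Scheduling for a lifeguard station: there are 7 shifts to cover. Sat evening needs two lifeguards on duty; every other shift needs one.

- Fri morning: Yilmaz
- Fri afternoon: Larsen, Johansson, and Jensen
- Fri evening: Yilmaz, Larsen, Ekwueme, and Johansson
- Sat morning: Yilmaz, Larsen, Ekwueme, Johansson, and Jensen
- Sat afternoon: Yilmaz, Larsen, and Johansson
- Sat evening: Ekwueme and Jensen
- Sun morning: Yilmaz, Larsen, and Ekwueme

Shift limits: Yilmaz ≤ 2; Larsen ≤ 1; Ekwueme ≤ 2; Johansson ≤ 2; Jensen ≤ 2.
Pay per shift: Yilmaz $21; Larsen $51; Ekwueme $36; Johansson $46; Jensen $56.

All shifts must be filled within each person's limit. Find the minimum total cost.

$313

Fri morning can only be covered by Yilmaz, so that assignment is forced.
Sat evening can only be covered by Ekwueme and Jensen, so that assignment is forced.
Picking the cheapest available lifeguard for each shift independently would cost $243, but that ignores the shift limits.
An optimal schedule: Fri morning→Yilmaz, Fri afternoon→Larsen, Fri evening→Johansson, Sat morning→Johansson, Sat afternoon→Yilmaz, Sat evening→Ekwueme+Jensen, Sun morning→Ekwueme.
Total: 21 + 51 + 46 + 46 + 21 + 36 + 56 + 36 = $313.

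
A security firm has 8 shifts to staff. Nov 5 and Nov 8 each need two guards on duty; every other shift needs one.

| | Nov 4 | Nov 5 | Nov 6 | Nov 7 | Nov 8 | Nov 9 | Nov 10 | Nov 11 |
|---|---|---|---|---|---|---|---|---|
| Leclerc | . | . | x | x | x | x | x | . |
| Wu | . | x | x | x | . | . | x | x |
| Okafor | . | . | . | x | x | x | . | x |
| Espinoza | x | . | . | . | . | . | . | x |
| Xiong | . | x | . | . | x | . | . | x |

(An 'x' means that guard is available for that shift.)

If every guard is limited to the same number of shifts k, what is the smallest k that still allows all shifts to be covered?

With 5 guards and 10 worker-slots to fill, someone must work at least ⌈10/5⌉ = 2 shifts, so k ≥ 2.
k = 2 works: Nov 4→Espinoza, Nov 5→Wu+Xiong, Nov 6→Leclerc, Nov 7→Okafor, Nov 8→Okafor+Xiong, Nov 9→Leclerc, Nov 10→Wu, Nov 11→Espinoza.
Loads: Leclerc 2, Wu 2, Okafor 2, Espinoza 2, Xiong 2 — all ≤ 2.

2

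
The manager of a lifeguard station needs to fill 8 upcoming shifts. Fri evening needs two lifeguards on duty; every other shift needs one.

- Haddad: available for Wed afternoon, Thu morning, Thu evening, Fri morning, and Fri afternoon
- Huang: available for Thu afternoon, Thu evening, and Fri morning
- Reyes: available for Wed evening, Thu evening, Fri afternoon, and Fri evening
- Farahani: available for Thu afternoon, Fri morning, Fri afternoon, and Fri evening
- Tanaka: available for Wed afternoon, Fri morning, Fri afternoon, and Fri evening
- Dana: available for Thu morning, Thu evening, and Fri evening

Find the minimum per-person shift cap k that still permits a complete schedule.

2

With 6 lifeguards and 9 worker-slots to fill, someone must work at least ⌈9/6⌉ = 2 shifts, so k ≥ 2.
k = 2 works: Wed afternoon→Haddad, Wed evening→Reyes, Thu morning→Haddad, Thu afternoon→Huang, Thu evening→Huang, Fri morning→Farahani, Fri afternoon→Reyes, Fri evening→Farahani+Tanaka.
Loads: Haddad 2, Huang 2, Reyes 2, Farahani 2, Tanaka 1, Dana 0 — all ≤ 2.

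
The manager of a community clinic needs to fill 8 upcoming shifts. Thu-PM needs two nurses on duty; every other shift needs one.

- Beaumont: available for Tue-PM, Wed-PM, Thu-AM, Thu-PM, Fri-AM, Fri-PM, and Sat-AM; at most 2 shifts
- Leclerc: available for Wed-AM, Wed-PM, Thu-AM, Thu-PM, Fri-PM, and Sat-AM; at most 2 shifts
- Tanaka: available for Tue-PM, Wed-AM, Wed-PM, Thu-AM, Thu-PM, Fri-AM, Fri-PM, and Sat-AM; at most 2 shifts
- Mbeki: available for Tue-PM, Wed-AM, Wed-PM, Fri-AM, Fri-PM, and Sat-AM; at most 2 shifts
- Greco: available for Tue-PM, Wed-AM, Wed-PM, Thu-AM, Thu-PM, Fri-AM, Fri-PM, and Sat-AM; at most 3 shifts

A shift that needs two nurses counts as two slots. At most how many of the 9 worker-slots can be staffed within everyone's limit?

9

Total capacity across all nurses is 2+2+2+2+3 = 11, and 9 slots are needed, so at most 9 can be filled.
An assignment achieving 9: Tue-PM→Beaumont, Wed-AM→Leclerc, Wed-PM→Mbeki, Thu-AM→Beaumont, Thu-PM→Leclerc+Tanaka, Fri-AM→Tanaka, Fri-PM→Mbeki, Sat-AM→Greco.
Loads: Beaumont 2/2, Leclerc 2/2, Tanaka 2/2, Mbeki 2/2, Greco 1/3.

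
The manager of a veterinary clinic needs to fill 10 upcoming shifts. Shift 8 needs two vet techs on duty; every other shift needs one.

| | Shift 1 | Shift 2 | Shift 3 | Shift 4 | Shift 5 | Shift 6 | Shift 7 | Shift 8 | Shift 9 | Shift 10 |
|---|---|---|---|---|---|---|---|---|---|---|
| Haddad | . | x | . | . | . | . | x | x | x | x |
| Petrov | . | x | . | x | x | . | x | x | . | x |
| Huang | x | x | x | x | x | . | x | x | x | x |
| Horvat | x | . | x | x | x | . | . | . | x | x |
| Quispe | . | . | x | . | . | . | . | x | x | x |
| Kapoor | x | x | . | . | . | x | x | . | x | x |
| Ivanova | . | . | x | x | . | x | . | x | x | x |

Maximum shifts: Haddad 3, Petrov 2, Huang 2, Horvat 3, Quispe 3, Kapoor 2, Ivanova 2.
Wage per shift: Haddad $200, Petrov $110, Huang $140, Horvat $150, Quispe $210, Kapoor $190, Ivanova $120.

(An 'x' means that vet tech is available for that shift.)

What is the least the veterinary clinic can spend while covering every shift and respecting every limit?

Picking the cheapest available vet tech for each shift independently would cost $1280, but that ignores the shift limits.
An optimal schedule: Shift 1→Huang, Shift 2→Petrov, Shift 3→Horvat, Shift 4→Horvat, Shift 5→Petrov, Shift 6→Ivanova, Shift 7→Kapoor, Shift 8→Ivanova+Huang, Shift 9→Horvat, Shift 10→Kapoor.
Total: 140 + 110 + 150 + 150 + 110 + 120 + 190 + 120 + 140 + 150 + 190 = $1570.

$1570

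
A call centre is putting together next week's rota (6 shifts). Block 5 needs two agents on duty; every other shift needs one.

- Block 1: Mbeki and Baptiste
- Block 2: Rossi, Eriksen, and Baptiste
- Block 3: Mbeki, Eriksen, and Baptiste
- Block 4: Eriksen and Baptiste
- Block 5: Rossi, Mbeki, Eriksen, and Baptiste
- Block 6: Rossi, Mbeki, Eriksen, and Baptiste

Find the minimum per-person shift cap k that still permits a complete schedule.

2

With 4 agents and 7 worker-slots to fill, someone must work at least ⌈7/4⌉ = 2 shifts, so k ≥ 2.
k = 2 works: Block 1→Mbeki, Block 2→Rossi, Block 3→Mbeki, Block 4→Eriksen, Block 5→Eriksen+Baptiste, Block 6→Rossi.
Loads: Rossi 2, Mbeki 2, Eriksen 2, Baptiste 1 — all ≤ 2.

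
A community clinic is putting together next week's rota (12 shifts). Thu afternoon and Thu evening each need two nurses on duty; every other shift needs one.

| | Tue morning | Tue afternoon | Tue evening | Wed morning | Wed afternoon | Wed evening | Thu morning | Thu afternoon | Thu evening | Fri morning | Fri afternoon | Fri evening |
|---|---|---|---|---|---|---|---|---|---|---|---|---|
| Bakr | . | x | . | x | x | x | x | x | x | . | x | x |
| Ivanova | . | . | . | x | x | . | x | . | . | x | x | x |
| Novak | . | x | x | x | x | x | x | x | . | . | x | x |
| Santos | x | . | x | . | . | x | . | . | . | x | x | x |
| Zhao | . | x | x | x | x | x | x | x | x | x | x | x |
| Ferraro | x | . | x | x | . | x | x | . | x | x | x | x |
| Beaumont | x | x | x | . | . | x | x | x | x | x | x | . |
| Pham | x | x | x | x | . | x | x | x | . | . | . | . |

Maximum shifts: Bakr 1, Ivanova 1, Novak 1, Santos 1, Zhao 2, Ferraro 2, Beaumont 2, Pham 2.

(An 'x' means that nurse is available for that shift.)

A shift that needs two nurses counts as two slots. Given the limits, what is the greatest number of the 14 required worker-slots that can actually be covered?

Total capacity across all nurses is 1+1+1+1+2+2+2+2 = 12, and 14 slots are needed, so at most 12 can be filled.
An assignment achieving 12: Tue morning→Santos, Tue afternoon→Novak, Tue evening→Ferraro, Wed morning→Pham, Wed afternoon→Bakr, Wed evening→Beaumont, Thu morning→Pham, Thu afternoon→Zhao+Beaumont, Thu evening→Zhao+Ferraro, Fri morning→Ivanova.
Loads: Bakr 1/1, Ivanova 1/1, Novak 1/1, Santos 1/1, Zhao 2/2, Ferraro 2/2, Beaumont 2/2, Pham 2/2.

12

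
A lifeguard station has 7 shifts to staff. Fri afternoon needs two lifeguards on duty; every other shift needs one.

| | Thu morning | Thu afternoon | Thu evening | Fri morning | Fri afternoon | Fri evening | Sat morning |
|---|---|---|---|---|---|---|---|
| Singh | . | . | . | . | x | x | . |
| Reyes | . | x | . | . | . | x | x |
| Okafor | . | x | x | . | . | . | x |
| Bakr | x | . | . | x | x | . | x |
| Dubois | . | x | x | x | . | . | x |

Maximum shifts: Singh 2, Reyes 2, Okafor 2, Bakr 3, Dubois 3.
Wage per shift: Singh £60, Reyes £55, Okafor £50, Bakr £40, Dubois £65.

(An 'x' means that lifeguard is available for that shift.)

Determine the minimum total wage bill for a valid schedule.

£390

Thu morning can only be covered by Bakr, so that assignment is forced.
Fri afternoon can only be covered by Singh and Bakr, so that assignment is forced.
Picking the cheapest available lifeguard for each shift independently would cost £375, but that ignores the shift limits.
An optimal schedule: Thu morning→Bakr, Thu afternoon→Okafor, Thu evening→Okafor, Fri morning→Bakr, Fri afternoon→Bakr+Singh, Fri evening→Reyes, Sat morning→Reyes.
Total: 40 + 50 + 50 + 40 + 40 + 60 + 55 + 55 = £390.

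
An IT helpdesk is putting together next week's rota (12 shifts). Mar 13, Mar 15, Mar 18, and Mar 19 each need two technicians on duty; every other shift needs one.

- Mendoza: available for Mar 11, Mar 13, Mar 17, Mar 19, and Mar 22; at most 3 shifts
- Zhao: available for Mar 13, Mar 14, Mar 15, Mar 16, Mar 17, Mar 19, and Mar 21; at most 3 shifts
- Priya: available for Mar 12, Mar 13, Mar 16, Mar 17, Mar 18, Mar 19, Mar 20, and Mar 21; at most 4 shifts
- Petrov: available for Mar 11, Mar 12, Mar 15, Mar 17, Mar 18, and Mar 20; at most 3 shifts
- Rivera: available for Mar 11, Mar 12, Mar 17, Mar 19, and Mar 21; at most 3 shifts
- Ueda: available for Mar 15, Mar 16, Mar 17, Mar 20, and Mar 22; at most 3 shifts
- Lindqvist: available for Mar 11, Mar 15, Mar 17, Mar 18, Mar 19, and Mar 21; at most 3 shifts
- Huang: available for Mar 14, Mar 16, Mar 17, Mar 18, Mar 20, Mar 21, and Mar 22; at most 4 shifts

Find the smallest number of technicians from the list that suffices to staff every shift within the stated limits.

5

16 slots to fill and no one can take more than 4, so at least ⌈16/4⌉ = 4 technicians are needed.
Any 4 technicians together have capacity at most 4+4+3+3 = 14 < 16 slots, so 4 can never suffice.
Mendoza, Zhao, Priya, Petrov, and Rivera alone can cover everything: Mar 11→Mendoza, Mar 12→Petrov, Mar 13→Mendoza+Priya, Mar 14→Zhao, Mar 15→Zhao+Petrov, Mar 16→Zhao, Mar 17→Rivera, Mar 18→Priya+Petrov, Mar 19→Priya+Rivera, Mar 20→Priya, Mar 21→Rivera, Mar 22→Mendoza.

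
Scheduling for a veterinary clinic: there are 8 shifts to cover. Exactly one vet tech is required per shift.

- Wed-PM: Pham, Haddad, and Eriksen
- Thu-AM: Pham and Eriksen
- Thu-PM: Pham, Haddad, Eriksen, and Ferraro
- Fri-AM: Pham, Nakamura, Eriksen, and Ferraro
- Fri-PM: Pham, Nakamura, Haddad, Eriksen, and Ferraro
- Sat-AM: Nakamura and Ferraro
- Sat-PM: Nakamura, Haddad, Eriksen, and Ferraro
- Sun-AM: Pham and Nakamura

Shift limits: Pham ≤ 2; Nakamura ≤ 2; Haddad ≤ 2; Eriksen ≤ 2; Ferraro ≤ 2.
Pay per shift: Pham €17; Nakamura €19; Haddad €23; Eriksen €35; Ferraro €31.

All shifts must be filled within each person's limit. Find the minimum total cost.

Picking the cheapest available vet tech for each shift independently would cost €140, but that ignores the shift limits.
An optimal schedule: Wed-PM→Haddad, Thu-AM→Pham, Thu-PM→Haddad, Fri-AM→Nakamura, Fri-PM→Ferraro, Sat-AM→Nakamura, Sat-PM→Ferraro, Sun-AM→Pham.
Total: 23 + 17 + 23 + 19 + 31 + 19 + 31 + 17 = €180.

€180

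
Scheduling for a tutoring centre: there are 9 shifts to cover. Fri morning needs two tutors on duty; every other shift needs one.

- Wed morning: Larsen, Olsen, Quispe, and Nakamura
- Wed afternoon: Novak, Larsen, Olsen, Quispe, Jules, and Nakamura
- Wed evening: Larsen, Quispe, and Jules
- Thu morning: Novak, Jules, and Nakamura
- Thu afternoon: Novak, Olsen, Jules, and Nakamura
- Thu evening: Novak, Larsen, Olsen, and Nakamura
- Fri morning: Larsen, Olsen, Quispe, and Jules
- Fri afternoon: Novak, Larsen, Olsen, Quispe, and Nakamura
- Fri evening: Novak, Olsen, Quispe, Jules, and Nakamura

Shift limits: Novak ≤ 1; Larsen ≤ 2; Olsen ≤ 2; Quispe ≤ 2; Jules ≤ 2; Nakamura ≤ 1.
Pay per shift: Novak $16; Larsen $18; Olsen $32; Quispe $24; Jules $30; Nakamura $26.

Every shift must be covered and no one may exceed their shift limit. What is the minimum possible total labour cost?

$250

Picking the cheapest available tutor for each shift independently would cost $174, but that ignores the shift limits.
An optimal schedule: Wed morning→Larsen, Wed afternoon→Nakamura, Wed evening→Larsen, Thu morning→Novak, Thu afternoon→Olsen, Thu evening→Olsen, Fri morning→Quispe+Jules, Fri afternoon→Quispe, Fri evening→Jules.
Total: 18 + 26 + 18 + 16 + 32 + 32 + 24 + 30 + 24 + 30 = $250.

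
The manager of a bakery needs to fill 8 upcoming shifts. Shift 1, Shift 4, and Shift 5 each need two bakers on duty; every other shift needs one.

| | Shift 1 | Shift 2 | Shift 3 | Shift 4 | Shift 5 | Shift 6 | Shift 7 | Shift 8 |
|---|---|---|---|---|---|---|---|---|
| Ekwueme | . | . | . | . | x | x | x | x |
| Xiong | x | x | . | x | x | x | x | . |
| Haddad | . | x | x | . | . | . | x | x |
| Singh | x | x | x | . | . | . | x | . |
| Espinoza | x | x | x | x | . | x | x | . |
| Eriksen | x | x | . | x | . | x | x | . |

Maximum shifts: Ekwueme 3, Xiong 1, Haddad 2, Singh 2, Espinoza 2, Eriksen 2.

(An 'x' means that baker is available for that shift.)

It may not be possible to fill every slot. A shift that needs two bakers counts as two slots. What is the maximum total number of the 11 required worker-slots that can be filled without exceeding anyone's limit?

11

Total capacity across all bakers is 3+1+2+2+2+2 = 12, and 11 slots are needed, so at most 11 can be filled.
An assignment achieving 11: Shift 1→Singh+Espinoza, Shift 2→Haddad, Shift 3→Haddad, Shift 4→Espinoza+Eriksen, Shift 5→Ekwueme+Xiong, Shift 6→Ekwueme, Shift 7→Singh, Shift 8→Ekwueme.
Loads: Ekwueme 3/3, Xiong 1/1, Haddad 2/2, Singh 2/2, Espinoza 2/2, Eriksen 1/2.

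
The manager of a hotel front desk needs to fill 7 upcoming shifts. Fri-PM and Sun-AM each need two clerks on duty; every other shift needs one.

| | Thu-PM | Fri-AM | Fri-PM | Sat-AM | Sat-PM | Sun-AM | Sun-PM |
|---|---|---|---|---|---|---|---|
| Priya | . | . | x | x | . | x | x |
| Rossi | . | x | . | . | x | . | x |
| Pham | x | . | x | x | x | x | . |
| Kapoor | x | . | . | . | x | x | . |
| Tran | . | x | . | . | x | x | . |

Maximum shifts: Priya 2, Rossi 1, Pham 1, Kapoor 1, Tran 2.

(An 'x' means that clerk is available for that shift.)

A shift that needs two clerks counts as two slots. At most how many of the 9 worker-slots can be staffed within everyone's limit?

Total capacity across all clerks is 2+1+1+1+2 = 7, and 9 slots are needed, so at most 7 can be filled.
An assignment achieving 7: Thu-PM→Pham, Fri-AM→Rossi, Fri-PM→Priya, Sat-AM→Priya, Sat-PM→Tran, Sun-AM→Kapoor+Tran.
Loads: Priya 2/2, Rossi 1/1, Pham 1/1, Kapoor 1/1, Tran 2/2.

7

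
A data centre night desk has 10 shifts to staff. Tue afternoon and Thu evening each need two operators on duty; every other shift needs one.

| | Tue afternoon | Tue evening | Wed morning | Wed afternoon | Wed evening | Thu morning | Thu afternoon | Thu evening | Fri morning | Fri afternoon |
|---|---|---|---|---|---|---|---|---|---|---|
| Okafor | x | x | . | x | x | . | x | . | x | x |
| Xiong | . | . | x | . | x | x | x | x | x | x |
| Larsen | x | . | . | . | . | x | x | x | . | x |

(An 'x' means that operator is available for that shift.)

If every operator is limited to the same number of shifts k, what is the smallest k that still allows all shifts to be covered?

With 3 operators and 12 worker-slots to fill, someone must work at least ⌈12/3⌉ = 4 shifts, so k ≥ 4.
k = 4 works: Tue afternoon→Okafor+Larsen, Tue evening→Okafor, Wed morning→Xiong, Wed afternoon→Okafor, Wed evening→Okafor, Thu morning→Xiong, Thu afternoon→Larsen, Thu evening→Xiong+Larsen, Fri morning→Xiong, Fri afternoon→Larsen.
Loads: Okafor 4, Xiong 4, Larsen 4 — all ≤ 4.

4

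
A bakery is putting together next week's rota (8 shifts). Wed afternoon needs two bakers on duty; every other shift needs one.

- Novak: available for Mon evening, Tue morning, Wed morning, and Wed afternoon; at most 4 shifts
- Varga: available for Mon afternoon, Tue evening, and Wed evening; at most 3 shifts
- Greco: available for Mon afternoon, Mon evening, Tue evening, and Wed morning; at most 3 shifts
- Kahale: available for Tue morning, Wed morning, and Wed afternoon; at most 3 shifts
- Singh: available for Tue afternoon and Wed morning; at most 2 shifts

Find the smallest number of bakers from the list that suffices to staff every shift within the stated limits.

4

9 slots to fill and no one can take more than 4, so at least ⌈9/4⌉ = 3 bakers are needed.
Shifts {Mon afternoon, Tue afternoon, Wed afternoon} need 4 slots, but among the bakers available for them (Novak, Varga, Greco, Kahale, and Singh) any 3 together supply at most 3. So 3 bakers are not enough.
Novak, Varga, Kahale, and Singh alone can cover everything: Mon afternoon→Varga, Mon evening→Novak, Tue morning→Novak, Tue afternoon→Singh, Tue evening→Varga, Wed morning→Novak, Wed afternoon→Novak+Kahale, Wed evening→Varga.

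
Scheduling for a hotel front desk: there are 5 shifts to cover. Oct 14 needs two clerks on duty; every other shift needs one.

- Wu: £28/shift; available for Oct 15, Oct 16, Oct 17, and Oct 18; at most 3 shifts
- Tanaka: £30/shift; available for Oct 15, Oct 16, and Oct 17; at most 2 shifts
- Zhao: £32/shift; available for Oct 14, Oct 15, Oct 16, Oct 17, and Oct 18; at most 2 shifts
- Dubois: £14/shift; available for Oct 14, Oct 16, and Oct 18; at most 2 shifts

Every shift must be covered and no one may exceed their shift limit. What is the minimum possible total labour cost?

Oct 14 can only be covered by Zhao and Dubois, so that assignment is forced.
Picking the cheapest available clerk for each shift independently would cost £130, but that ignores the shift limits.
An optimal schedule: Oct 14→Dubois+Zhao, Oct 15→Wu, Oct 16→Wu, Oct 17→Wu, Oct 18→Dubois.
Total: 14 + 32 + 28 + 28 + 28 + 14 = £144.

£144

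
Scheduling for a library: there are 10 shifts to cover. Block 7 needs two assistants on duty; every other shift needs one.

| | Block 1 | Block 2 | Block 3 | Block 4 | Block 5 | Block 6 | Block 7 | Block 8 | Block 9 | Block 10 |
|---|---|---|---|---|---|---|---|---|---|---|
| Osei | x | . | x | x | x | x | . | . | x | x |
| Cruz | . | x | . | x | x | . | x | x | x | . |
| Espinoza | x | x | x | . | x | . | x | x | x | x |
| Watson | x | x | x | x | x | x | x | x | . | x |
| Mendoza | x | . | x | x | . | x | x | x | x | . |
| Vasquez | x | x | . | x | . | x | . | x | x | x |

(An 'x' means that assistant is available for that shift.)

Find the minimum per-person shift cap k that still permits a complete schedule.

With 6 assistants and 11 worker-slots to fill, someone must work at least ⌈11/6⌉ = 2 shifts, so k ≥ 2.
k = 2 works: Block 1→Espinoza, Block 2→Cruz, Block 3→Osei, Block 4→Cruz, Block 5→Osei, Block 6→Watson, Block 7→Watson+Mendoza, Block 8→Mendoza, Block 9→Vasquez, Block 10→Espinoza.
Loads: Osei 2, Cruz 2, Espinoza 2, Watson 2, Mendoza 2, Vasquez 1 — all ≤ 2.

2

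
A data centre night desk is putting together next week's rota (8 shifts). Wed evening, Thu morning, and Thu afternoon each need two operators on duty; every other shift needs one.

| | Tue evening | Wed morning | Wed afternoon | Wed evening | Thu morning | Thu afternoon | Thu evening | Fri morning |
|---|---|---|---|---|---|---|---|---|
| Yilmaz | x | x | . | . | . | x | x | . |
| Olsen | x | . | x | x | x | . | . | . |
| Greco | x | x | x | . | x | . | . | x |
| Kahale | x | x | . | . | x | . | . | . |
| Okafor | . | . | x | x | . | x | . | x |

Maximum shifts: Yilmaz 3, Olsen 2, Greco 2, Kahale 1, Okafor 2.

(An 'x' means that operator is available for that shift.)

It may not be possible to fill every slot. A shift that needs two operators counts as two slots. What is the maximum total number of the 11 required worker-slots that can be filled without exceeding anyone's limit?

Total capacity across all operators is 3+2+2+1+2 = 10, and 11 slots are needed, so at most 10 can be filled.
An assignment achieving 10: Wed morning→Yilmaz, Wed afternoon→Olsen, Wed evening→Olsen+Okafor, Thu morning→Greco+Kahale, Thu afternoon→Yilmaz+Okafor, Thu evening→Yilmaz, Fri morning→Greco.
Loads: Yilmaz 3/3, Olsen 2/2, Greco 2/2, Kahale 1/1, Okafor 2/2.

10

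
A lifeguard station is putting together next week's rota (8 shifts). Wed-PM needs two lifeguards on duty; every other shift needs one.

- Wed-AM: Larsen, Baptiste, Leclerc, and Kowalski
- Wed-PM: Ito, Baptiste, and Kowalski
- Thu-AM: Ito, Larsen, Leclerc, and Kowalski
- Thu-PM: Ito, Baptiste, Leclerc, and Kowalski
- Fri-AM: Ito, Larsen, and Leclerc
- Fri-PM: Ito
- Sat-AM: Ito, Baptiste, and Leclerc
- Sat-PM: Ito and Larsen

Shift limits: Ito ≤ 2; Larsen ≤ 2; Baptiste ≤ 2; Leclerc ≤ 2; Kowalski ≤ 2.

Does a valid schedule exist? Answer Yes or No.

Fri-PM can only be covered by Ito, so that assignment is forced.
One valid schedule: Wed-AM→Larsen, Wed-PM→Baptiste+Kowalski, Thu-AM→Leclerc, Thu-PM→Leclerc, Fri-AM→Larsen, Fri-PM→Ito, Sat-AM→Baptiste, Sat-PM→Ito.
Loads: Ito 2/2, Larsen 2/2, Baptiste 2/2, Leclerc 2/2, Kowalski 1/2 — all within limits.

Yes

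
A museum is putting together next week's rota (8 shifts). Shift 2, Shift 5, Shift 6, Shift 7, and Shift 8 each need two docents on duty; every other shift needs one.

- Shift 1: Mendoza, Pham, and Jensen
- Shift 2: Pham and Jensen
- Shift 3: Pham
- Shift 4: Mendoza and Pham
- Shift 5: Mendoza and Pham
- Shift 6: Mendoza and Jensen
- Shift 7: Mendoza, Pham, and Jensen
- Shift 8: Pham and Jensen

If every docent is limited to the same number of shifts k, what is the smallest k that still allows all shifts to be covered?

With 3 docents and 13 worker-slots to fill, someone must work at least ⌈13/3⌉ = 5 shifts, so k ≥ 5.
k = 5 works: Shift 1→Mendoza, Shift 2→Pham+Jensen, Shift 3→Pham, Shift 4→Mendoza, Shift 5→Mendoza+Pham, Shift 6→Mendoza+Jensen, Shift 7→Mendoza+Pham, Shift 8→Pham+Jensen.
Loads: Mendoza 5, Pham 5, Jensen 3 — all ≤ 5.

5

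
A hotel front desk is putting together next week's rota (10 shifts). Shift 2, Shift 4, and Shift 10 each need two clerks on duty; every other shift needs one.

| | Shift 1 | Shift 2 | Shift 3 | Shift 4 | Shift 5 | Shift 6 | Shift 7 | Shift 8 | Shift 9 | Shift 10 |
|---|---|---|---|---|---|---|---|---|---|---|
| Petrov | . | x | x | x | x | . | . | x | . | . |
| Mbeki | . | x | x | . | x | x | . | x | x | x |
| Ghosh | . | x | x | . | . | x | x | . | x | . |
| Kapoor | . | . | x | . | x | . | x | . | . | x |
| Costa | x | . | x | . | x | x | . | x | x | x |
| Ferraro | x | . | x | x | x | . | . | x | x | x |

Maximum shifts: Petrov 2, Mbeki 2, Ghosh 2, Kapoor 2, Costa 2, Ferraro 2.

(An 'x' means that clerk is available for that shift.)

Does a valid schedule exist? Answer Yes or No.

Total capacity is 2+2+2+2+2+2 = 12 but 13 worker-slots are needed — infeasible.

No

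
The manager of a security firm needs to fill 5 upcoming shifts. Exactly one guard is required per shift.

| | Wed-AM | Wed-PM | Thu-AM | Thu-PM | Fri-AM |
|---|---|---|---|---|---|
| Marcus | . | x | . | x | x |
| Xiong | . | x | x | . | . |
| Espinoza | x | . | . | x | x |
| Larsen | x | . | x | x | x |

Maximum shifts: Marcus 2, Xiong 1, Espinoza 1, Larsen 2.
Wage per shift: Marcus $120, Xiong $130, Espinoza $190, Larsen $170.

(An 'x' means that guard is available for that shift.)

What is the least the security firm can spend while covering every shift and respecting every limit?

Picking the cheapest available guard for each shift independently would cost $660, but that ignores the shift limits.
An optimal schedule: Wed-AM→Larsen, Wed-PM→Marcus, Thu-AM→Xiong, Thu-PM→Marcus, Fri-AM→Larsen.
Total: 170 + 120 + 130 + 120 + 170 = $710.

$710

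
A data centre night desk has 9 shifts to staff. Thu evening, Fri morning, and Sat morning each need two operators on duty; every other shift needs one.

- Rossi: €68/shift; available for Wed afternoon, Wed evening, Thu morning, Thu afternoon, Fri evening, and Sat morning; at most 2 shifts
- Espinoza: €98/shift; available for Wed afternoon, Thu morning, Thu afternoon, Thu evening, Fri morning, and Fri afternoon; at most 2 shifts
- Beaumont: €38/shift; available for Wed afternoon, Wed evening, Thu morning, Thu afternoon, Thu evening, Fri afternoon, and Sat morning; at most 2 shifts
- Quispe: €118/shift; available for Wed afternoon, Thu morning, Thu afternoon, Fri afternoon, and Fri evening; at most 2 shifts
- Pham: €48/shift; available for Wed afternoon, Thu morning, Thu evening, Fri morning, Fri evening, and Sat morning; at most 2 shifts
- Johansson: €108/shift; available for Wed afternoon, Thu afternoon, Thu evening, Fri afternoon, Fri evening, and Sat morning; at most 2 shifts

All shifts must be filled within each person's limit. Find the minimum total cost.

Fri morning can only be covered by Espinoza and Pham, so that assignment is forced.
Picking the cheapest available operator for each shift independently would cost €556, but that ignores the shift limits.
An optimal schedule: Wed afternoon→Quispe, Wed evening→Rossi, Thu morning→Beaumont, Thu afternoon→Quispe, Thu evening→Beaumont+Johansson, Fri morning→Espinoza+Pham, Fri afternoon→Espinoza, Fri evening→Rossi, Sat morning→Pham+Johansson.
Total: 118 + 68 + 38 + 118 + 38 + 108 + 98 + 48 + 98 + 68 + 48 + 108 = €956.

€956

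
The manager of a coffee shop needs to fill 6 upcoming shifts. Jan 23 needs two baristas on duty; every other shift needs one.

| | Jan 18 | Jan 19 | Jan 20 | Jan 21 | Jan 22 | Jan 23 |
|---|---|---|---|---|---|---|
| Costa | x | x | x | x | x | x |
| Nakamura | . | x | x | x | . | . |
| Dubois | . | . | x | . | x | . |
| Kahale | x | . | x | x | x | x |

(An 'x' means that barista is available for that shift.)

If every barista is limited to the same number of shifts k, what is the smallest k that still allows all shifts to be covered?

2

With 4 baristas and 7 worker-slots to fill, someone must work at least ⌈7/4⌉ = 2 shifts, so k ≥ 2.
k = 2 works: Jan 18→Costa, Jan 19→Nakamura, Jan 20→Dubois, Jan 21→Nakamura, Jan 22→Dubois, Jan 23→Costa+Kahale.
Loads: Costa 2, Nakamura 2, Dubois 2, Kahale 1 — all ≤ 2.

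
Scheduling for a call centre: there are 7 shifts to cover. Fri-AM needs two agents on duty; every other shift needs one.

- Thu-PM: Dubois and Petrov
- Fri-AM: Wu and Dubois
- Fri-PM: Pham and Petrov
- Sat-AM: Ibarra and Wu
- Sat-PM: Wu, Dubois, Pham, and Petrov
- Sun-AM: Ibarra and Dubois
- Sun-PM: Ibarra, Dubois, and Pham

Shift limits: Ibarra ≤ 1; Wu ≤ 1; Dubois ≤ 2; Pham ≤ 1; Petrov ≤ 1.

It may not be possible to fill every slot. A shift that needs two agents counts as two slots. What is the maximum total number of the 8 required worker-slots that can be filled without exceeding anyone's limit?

Total capacity across all agents is 1+1+2+1+1 = 6, and 8 slots are needed, so at most 6 can be filled.
An assignment achieving 6: Thu-PM→Dubois, Fri-AM→Wu+Dubois, Fri-PM→Pham, Sat-AM→Ibarra, Sat-PM→Petrov.
Loads: Ibarra 1/1, Wu 1/1, Dubois 2/2, Pham 1/1, Petrov 1/1.

6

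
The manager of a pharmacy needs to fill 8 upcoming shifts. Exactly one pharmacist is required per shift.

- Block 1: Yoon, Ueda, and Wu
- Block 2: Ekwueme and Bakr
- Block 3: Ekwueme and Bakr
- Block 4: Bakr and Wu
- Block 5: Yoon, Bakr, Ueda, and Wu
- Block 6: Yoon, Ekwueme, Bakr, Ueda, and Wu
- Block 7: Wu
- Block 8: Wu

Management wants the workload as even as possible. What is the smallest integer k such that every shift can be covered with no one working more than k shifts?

2

With 5 pharmacists and 8 worker-slots to fill, someone must work at least ⌈8/5⌉ = 2 shifts, so k ≥ 2.
k = 2 works: Block 1→Yoon, Block 2→Ekwueme, Block 3→Ekwueme, Block 4→Bakr, Block 5→Yoon, Block 6→Bakr, Block 7→Wu, Block 8→Wu.
Loads: Yoon 2, Ekwueme 2, Bakr 2, Ueda 0, Wu 2 — all ≤ 2.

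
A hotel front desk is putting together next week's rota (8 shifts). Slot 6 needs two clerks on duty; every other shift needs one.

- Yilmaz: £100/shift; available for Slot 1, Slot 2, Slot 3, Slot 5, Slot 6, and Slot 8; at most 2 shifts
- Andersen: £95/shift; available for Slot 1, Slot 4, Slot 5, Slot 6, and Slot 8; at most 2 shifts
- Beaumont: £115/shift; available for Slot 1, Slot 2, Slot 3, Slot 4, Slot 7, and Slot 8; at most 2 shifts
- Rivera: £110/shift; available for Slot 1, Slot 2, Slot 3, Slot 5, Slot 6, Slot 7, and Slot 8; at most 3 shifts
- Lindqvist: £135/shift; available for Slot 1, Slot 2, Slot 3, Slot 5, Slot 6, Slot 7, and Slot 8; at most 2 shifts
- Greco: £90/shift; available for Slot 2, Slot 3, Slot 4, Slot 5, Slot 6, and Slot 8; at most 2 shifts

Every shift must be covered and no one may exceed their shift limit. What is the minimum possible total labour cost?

£900

Picking the cheapest available clerk for each shift independently would cost £840, but that ignores the shift limits.
An optimal schedule: Slot 1→Andersen, Slot 2→Greco, Slot 3→Yilmaz, Slot 4→Greco, Slot 5→Andersen, Slot 6→Yilmaz+Rivera, Slot 7→Rivera, Slot 8→Rivera.
Total: 95 + 90 + 100 + 90 + 95 + 100 + 110 + 110 + 110 = £900.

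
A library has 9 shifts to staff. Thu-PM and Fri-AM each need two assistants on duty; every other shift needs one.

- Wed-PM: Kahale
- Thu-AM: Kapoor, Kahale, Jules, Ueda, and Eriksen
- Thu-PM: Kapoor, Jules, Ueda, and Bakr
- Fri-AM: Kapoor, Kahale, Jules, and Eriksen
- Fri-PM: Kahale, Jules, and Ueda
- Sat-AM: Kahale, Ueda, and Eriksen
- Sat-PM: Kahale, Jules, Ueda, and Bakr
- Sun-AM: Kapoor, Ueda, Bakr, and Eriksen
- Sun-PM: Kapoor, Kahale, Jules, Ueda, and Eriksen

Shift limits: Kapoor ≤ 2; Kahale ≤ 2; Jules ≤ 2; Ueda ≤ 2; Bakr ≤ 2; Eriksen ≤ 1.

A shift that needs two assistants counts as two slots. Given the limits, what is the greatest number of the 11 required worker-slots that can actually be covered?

Total capacity across all assistants is 2+2+2+2+2+1 = 11, and 11 slots are needed, so at most 11 can be filled.
An assignment achieving 11: Wed-PM→Kahale, Thu-AM→Ueda, Thu-PM→Kapoor+Jules, Fri-AM→Kapoor+Jules, Fri-PM→Kahale, Sat-AM→Ueda, Sat-PM→Bakr, Sun-AM→Bakr, Sun-PM→Eriksen.
Loads: Kapoor 2/2, Kahale 2/2, Jules 2/2, Ueda 2/2, Bakr 2/2, Eriksen 1/1.

11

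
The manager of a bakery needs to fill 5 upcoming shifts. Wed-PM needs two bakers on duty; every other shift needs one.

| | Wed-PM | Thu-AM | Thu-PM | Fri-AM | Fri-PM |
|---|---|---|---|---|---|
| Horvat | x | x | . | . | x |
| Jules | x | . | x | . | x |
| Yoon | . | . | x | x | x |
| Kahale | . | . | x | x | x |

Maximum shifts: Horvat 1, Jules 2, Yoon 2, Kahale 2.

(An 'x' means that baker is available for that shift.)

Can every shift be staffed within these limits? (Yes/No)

No

Total capacity is 7 and 6 slots are needed, so capacity alone doesn't rule it out.
Shifts {Wed-PM, Thu-AM} need 3 worker-slots in total, but the bakers available for any of those shifts (Horvat and Jules) can supply at most 2 among them. So no valid schedule exists.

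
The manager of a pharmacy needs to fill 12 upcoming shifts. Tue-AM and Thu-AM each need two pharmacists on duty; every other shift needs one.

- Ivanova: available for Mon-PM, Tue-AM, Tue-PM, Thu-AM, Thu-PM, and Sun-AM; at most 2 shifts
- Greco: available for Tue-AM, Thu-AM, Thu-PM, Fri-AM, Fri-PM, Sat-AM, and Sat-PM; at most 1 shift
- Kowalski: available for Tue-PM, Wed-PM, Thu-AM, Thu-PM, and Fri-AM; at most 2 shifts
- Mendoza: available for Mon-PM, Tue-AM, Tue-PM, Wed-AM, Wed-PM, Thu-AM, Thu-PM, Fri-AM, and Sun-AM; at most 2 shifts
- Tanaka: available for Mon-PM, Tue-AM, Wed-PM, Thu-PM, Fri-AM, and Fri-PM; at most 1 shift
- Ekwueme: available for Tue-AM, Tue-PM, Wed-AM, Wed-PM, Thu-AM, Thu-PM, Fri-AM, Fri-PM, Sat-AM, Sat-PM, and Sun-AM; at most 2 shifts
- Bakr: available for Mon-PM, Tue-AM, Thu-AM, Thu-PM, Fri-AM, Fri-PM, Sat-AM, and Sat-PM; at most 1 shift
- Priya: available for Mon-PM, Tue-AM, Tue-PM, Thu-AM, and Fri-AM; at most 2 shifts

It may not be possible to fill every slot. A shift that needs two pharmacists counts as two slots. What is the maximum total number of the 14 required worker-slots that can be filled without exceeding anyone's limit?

Total capacity across all pharmacists is 2+1+2+2+1+2+1+2 = 13, and 14 slots are needed, so at most 13 can be filled.
An assignment achieving 13: Mon-PM→Ivanova, Tue-AM→Mendoza+Ekwueme, Tue-PM→Kowalski, Wed-AM→Mendoza, Wed-PM→Kowalski, Thu-AM→Bakr+Priya, Fri-AM→Priya, Fri-PM→Tanaka, Sat-AM→Greco, Sat-PM→Ekwueme, Sun-AM→Ivanova.
Loads: Ivanova 2/2, Greco 1/1, Kowalski 2/2, Mendoza 2/2, Tanaka 1/1, Ekwueme 2/2, Bakr 1/1, Priya 2/2.

13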